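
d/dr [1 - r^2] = -2*r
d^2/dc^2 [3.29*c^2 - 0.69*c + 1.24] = 6.58000000000000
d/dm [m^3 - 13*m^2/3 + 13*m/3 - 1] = 3*m^2 - 26*m/3 + 13/3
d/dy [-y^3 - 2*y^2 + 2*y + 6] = -3*y^2 - 4*y + 2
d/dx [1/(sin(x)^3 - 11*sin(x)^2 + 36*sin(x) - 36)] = (-3*sin(x)^2 + 22*sin(x) - 36)*cos(x)/(sin(x)^3 - 11*sin(x)^2 + 36*sin(x) - 36)^2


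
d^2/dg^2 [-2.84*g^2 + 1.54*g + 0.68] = -5.68000000000000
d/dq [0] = 0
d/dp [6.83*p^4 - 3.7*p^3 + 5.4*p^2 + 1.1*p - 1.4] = 27.32*p^3 - 11.1*p^2 + 10.8*p + 1.1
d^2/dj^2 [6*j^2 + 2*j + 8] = 12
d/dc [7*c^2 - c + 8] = 14*c - 1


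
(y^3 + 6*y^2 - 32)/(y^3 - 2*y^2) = 1 + 8/y + 16/y^2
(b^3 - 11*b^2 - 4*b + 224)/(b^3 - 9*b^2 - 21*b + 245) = (b^2 - 4*b - 32)/(b^2 - 2*b - 35)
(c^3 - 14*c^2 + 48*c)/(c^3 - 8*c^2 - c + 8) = c*(c - 6)/(c^2 - 1)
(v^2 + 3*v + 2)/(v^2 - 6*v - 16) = (v + 1)/(v - 8)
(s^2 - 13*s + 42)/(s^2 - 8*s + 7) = (s - 6)/(s - 1)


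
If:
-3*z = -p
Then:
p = 3*z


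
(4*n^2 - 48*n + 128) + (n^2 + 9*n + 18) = 5*n^2 - 39*n + 146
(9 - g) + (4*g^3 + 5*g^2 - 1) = 4*g^3 + 5*g^2 - g + 8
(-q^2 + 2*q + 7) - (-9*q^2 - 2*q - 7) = 8*q^2 + 4*q + 14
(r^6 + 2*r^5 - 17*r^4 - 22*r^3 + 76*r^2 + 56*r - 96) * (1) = r^6 + 2*r^5 - 17*r^4 - 22*r^3 + 76*r^2 + 56*r - 96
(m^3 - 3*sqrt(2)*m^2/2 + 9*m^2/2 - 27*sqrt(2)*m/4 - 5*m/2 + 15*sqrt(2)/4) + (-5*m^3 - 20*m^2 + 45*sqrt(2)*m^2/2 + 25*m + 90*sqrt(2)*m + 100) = -4*m^3 - 31*m^2/2 + 21*sqrt(2)*m^2 + 45*m/2 + 333*sqrt(2)*m/4 + 15*sqrt(2)/4 + 100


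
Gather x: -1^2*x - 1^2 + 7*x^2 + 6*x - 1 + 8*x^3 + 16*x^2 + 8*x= 8*x^3 + 23*x^2 + 13*x - 2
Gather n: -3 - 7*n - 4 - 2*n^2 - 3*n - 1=-2*n^2 - 10*n - 8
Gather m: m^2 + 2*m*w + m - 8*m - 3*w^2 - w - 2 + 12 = m^2 + m*(2*w - 7) - 3*w^2 - w + 10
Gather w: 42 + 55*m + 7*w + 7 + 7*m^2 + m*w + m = 7*m^2 + 56*m + w*(m + 7) + 49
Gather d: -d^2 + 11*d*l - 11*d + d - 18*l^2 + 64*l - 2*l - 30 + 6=-d^2 + d*(11*l - 10) - 18*l^2 + 62*l - 24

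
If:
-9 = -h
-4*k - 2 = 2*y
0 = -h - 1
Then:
No Solution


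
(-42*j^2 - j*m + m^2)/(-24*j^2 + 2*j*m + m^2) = (7*j - m)/(4*j - m)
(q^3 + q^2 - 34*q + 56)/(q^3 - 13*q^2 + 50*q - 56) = (q + 7)/(q - 7)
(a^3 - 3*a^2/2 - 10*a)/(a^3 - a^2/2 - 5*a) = (-2*a^2 + 3*a + 20)/(-2*a^2 + a + 10)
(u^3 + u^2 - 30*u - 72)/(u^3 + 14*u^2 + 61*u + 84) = (u - 6)/(u + 7)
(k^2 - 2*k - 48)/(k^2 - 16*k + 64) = (k + 6)/(k - 8)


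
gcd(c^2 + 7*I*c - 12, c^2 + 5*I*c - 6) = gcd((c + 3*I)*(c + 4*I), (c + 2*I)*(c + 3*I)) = c + 3*I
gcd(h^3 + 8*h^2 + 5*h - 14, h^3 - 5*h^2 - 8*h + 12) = h^2 + h - 2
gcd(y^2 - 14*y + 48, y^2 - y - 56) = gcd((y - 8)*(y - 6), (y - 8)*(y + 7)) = y - 8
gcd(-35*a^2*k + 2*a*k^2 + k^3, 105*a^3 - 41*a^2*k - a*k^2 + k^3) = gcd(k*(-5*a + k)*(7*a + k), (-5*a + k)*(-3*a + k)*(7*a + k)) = 35*a^2 - 2*a*k - k^2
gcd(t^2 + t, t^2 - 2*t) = t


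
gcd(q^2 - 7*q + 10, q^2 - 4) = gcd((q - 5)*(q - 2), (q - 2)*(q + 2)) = q - 2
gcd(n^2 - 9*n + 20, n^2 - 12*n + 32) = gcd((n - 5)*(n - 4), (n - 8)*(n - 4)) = n - 4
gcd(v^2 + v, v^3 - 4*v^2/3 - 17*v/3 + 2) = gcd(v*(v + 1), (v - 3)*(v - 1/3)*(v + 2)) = 1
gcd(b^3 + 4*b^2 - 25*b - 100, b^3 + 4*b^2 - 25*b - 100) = b^3 + 4*b^2 - 25*b - 100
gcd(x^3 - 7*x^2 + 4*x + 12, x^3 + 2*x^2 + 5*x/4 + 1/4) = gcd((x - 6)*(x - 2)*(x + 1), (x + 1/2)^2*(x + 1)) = x + 1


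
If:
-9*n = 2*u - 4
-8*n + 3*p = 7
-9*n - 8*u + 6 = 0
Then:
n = 10/27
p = 269/81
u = 1/3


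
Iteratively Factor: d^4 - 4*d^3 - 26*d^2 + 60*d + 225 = (d - 5)*(d^3 + d^2 - 21*d - 45) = (d - 5)*(d + 3)*(d^2 - 2*d - 15) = (d - 5)^2*(d + 3)*(d + 3)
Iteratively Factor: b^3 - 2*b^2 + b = (b)*(b^2 - 2*b + 1) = b*(b - 1)*(b - 1)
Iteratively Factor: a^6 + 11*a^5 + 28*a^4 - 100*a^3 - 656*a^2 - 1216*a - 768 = (a + 4)*(a^5 + 7*a^4 - 100*a^2 - 256*a - 192) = (a + 2)*(a + 4)*(a^4 + 5*a^3 - 10*a^2 - 80*a - 96) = (a - 4)*(a + 2)*(a + 4)*(a^3 + 9*a^2 + 26*a + 24) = (a - 4)*(a + 2)*(a + 4)^2*(a^2 + 5*a + 6) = (a - 4)*(a + 2)*(a + 3)*(a + 4)^2*(a + 2)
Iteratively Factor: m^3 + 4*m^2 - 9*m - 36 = (m - 3)*(m^2 + 7*m + 12) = (m - 3)*(m + 4)*(m + 3)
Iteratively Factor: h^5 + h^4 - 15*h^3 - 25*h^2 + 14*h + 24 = (h - 1)*(h^4 + 2*h^3 - 13*h^2 - 38*h - 24) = (h - 1)*(h + 3)*(h^3 - h^2 - 10*h - 8) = (h - 4)*(h - 1)*(h + 3)*(h^2 + 3*h + 2) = (h - 4)*(h - 1)*(h + 2)*(h + 3)*(h + 1)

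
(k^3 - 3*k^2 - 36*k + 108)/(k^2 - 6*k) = k + 3 - 18/k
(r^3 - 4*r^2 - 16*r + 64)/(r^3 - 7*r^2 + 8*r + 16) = (r + 4)/(r + 1)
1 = 1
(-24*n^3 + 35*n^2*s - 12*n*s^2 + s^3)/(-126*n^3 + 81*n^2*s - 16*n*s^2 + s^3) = (8*n^2 - 9*n*s + s^2)/(42*n^2 - 13*n*s + s^2)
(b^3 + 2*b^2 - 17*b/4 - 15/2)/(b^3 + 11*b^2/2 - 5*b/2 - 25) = (b + 3/2)/(b + 5)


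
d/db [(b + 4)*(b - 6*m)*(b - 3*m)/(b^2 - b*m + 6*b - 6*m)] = (-(b + 4)*(b - 6*m)*(b - 3*m)*(2*b - m + 6) + ((b + 4)*(b - 6*m) + (b + 4)*(b - 3*m) + (b - 6*m)*(b - 3*m))*(b^2 - b*m + 6*b - 6*m))/(b^2 - b*m + 6*b - 6*m)^2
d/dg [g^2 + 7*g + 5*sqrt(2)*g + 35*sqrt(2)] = 2*g + 7 + 5*sqrt(2)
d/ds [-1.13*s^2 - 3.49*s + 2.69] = -2.26*s - 3.49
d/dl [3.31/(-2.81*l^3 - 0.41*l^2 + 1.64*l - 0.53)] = (27.9033*l^2 + 2.7142*l - 5.4284)/(2.81*l^3 + 0.41*l^2 - 1.64*l + 0.53)^2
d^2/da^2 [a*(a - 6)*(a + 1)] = 6*a - 10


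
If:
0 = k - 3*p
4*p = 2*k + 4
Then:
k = -6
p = -2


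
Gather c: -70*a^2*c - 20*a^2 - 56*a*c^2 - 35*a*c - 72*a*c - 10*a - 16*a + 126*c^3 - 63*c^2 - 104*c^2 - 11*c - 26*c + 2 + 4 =-20*a^2 - 26*a + 126*c^3 + c^2*(-56*a - 167) + c*(-70*a^2 - 107*a - 37) + 6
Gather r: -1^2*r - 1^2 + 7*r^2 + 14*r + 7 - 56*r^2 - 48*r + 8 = -49*r^2 - 35*r + 14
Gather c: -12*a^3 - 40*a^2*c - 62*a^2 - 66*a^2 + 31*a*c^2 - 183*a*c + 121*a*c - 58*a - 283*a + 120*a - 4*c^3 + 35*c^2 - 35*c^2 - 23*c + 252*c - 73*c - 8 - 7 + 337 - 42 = -12*a^3 - 128*a^2 + 31*a*c^2 - 221*a - 4*c^3 + c*(-40*a^2 - 62*a + 156) + 280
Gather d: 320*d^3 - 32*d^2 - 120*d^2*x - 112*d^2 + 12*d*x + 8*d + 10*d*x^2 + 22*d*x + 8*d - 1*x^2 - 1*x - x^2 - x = 320*d^3 + d^2*(-120*x - 144) + d*(10*x^2 + 34*x + 16) - 2*x^2 - 2*x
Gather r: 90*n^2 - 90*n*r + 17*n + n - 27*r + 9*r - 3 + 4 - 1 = 90*n^2 + 18*n + r*(-90*n - 18)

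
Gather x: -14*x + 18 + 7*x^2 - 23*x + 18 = 7*x^2 - 37*x + 36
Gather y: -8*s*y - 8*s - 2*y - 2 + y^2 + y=-8*s + y^2 + y*(-8*s - 1) - 2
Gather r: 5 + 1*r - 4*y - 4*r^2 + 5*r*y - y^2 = -4*r^2 + r*(5*y + 1) - y^2 - 4*y + 5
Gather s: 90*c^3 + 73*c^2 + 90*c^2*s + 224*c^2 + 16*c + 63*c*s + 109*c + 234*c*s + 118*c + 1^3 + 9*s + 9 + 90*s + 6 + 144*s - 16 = 90*c^3 + 297*c^2 + 243*c + s*(90*c^2 + 297*c + 243)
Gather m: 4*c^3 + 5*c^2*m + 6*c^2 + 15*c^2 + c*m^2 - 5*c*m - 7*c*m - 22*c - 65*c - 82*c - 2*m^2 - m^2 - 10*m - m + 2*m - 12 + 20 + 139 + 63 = 4*c^3 + 21*c^2 - 169*c + m^2*(c - 3) + m*(5*c^2 - 12*c - 9) + 210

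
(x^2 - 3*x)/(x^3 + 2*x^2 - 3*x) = (x - 3)/(x^2 + 2*x - 3)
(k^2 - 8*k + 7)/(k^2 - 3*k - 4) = (-k^2 + 8*k - 7)/(-k^2 + 3*k + 4)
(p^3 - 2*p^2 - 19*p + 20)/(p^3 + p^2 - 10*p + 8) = (p - 5)/(p - 2)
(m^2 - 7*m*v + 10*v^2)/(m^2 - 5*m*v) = (m - 2*v)/m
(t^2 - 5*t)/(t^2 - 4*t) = (t - 5)/(t - 4)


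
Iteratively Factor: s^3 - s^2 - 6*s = (s)*(s^2 - s - 6) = s*(s - 3)*(s + 2)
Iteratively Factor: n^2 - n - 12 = (n - 4)*(n + 3)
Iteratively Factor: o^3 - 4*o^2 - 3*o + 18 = (o - 3)*(o^2 - o - 6) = (o - 3)*(o + 2)*(o - 3)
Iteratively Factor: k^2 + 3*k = (k + 3)*(k)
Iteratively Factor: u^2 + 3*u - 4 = (u + 4)*(u - 1)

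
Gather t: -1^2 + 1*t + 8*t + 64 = 9*t + 63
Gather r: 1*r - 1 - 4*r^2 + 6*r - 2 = -4*r^2 + 7*r - 3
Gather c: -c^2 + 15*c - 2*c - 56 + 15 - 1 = -c^2 + 13*c - 42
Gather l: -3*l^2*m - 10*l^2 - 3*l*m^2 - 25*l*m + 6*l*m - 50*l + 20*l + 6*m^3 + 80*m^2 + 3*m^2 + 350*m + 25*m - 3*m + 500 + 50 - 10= l^2*(-3*m - 10) + l*(-3*m^2 - 19*m - 30) + 6*m^3 + 83*m^2 + 372*m + 540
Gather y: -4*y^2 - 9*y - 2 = -4*y^2 - 9*y - 2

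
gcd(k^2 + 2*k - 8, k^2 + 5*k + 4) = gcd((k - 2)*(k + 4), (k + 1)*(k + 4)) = k + 4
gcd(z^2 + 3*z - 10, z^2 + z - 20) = z + 5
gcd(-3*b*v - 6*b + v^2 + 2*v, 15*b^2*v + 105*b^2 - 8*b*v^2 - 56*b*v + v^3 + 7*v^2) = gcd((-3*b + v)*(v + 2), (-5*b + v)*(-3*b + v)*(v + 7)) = -3*b + v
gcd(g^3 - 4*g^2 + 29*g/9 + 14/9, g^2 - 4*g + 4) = g - 2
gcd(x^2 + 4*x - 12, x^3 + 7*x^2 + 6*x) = x + 6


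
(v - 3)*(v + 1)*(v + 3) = v^3 + v^2 - 9*v - 9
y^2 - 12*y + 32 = (y - 8)*(y - 4)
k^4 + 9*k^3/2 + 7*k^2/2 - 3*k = k*(k - 1/2)*(k + 2)*(k + 3)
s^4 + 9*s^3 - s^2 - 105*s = s*(s - 3)*(s + 5)*(s + 7)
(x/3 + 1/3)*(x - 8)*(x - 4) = x^3/3 - 11*x^2/3 + 20*x/3 + 32/3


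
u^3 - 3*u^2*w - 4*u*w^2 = u*(u - 4*w)*(u + w)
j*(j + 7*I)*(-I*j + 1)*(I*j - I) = j^4 - j^3 + 8*I*j^3 - 7*j^2 - 8*I*j^2 + 7*j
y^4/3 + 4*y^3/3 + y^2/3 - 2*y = y*(y/3 + 1)*(y - 1)*(y + 2)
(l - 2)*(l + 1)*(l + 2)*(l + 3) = l^4 + 4*l^3 - l^2 - 16*l - 12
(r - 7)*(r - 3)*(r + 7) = r^3 - 3*r^2 - 49*r + 147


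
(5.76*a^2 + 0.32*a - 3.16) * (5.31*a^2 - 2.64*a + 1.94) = 30.5856*a^4 - 13.5072*a^3 - 6.45*a^2 + 8.9632*a - 6.1304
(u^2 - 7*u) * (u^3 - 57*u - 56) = u^5 - 7*u^4 - 57*u^3 + 343*u^2 + 392*u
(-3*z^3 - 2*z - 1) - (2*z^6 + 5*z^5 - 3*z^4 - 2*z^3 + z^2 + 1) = -2*z^6 - 5*z^5 + 3*z^4 - z^3 - z^2 - 2*z - 2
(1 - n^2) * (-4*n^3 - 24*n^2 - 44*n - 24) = 4*n^5 + 24*n^4 + 40*n^3 - 44*n - 24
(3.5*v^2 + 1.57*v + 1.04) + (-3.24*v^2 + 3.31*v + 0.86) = 0.26*v^2 + 4.88*v + 1.9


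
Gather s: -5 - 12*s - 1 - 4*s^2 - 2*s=-4*s^2 - 14*s - 6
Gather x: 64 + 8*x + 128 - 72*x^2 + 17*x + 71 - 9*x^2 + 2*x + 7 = -81*x^2 + 27*x + 270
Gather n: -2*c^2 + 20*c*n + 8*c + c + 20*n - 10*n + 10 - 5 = -2*c^2 + 9*c + n*(20*c + 10) + 5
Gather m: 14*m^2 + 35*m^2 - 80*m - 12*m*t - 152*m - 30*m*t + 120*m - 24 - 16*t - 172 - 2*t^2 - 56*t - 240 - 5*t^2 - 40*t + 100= 49*m^2 + m*(-42*t - 112) - 7*t^2 - 112*t - 336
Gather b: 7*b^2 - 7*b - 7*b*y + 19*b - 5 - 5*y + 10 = 7*b^2 + b*(12 - 7*y) - 5*y + 5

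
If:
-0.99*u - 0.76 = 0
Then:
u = -0.77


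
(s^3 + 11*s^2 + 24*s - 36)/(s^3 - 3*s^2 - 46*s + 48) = (s + 6)/(s - 8)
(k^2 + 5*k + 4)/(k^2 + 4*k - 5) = (k^2 + 5*k + 4)/(k^2 + 4*k - 5)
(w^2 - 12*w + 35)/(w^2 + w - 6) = (w^2 - 12*w + 35)/(w^2 + w - 6)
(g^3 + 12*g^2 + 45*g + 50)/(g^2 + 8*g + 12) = (g^2 + 10*g + 25)/(g + 6)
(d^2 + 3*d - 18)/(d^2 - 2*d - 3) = (d + 6)/(d + 1)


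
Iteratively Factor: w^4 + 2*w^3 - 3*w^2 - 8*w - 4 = (w - 2)*(w^3 + 4*w^2 + 5*w + 2) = (w - 2)*(w + 1)*(w^2 + 3*w + 2) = (w - 2)*(w + 1)*(w + 2)*(w + 1)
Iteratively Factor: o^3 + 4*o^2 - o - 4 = (o - 1)*(o^2 + 5*o + 4) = (o - 1)*(o + 4)*(o + 1)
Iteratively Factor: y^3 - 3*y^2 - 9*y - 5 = (y + 1)*(y^2 - 4*y - 5) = (y + 1)^2*(y - 5)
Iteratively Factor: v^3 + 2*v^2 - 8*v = (v)*(v^2 + 2*v - 8) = v*(v - 2)*(v + 4)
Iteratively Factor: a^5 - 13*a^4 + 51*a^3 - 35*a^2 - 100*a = (a - 4)*(a^4 - 9*a^3 + 15*a^2 + 25*a) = (a - 5)*(a - 4)*(a^3 - 4*a^2 - 5*a) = (a - 5)^2*(a - 4)*(a^2 + a) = (a - 5)^2*(a - 4)*(a + 1)*(a)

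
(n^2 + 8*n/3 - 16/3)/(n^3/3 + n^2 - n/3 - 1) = (3*n^2 + 8*n - 16)/(n^3 + 3*n^2 - n - 3)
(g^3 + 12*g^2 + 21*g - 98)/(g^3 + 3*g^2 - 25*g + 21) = (g^2 + 5*g - 14)/(g^2 - 4*g + 3)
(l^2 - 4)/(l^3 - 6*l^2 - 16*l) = (l - 2)/(l*(l - 8))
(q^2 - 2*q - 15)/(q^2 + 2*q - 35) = (q + 3)/(q + 7)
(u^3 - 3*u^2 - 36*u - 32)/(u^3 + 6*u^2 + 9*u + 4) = (u - 8)/(u + 1)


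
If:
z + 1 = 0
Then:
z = -1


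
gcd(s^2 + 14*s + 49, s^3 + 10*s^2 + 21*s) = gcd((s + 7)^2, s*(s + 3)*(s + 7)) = s + 7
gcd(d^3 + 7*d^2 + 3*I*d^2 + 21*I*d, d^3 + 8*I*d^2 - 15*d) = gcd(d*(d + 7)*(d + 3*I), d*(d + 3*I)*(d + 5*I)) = d^2 + 3*I*d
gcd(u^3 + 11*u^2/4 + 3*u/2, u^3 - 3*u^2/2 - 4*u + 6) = u + 2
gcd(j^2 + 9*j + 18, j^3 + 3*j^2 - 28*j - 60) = j + 6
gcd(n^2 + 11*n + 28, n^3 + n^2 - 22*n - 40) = n + 4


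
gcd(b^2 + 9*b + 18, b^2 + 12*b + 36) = b + 6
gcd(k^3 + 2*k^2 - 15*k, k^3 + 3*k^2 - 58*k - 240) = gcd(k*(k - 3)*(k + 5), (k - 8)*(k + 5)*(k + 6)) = k + 5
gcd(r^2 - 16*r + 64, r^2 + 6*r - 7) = 1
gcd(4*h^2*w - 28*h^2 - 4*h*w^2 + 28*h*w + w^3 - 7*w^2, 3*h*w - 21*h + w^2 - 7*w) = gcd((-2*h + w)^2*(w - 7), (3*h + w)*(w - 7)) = w - 7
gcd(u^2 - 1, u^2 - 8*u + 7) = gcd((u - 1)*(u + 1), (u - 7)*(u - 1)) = u - 1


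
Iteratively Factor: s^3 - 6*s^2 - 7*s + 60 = (s + 3)*(s^2 - 9*s + 20) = (s - 5)*(s + 3)*(s - 4)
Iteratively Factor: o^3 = (o)*(o^2) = o^2*(o)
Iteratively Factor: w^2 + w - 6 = (w + 3)*(w - 2)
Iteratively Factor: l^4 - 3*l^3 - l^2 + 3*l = (l)*(l^3 - 3*l^2 - l + 3) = l*(l - 3)*(l^2 - 1) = l*(l - 3)*(l - 1)*(l + 1)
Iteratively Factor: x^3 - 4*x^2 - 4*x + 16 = (x + 2)*(x^2 - 6*x + 8) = (x - 4)*(x + 2)*(x - 2)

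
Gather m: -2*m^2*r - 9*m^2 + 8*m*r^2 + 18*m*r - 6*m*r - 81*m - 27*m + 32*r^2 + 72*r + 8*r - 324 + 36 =m^2*(-2*r - 9) + m*(8*r^2 + 12*r - 108) + 32*r^2 + 80*r - 288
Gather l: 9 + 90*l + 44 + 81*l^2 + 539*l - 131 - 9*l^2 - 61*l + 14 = 72*l^2 + 568*l - 64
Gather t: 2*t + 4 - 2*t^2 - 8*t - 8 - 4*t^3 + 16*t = -4*t^3 - 2*t^2 + 10*t - 4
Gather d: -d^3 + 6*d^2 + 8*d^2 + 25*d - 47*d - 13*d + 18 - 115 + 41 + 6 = -d^3 + 14*d^2 - 35*d - 50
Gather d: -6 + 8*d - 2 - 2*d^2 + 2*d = -2*d^2 + 10*d - 8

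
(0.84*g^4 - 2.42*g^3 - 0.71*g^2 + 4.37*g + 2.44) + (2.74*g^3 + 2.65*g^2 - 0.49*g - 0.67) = 0.84*g^4 + 0.32*g^3 + 1.94*g^2 + 3.88*g + 1.77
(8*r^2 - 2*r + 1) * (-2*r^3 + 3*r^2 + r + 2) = -16*r^5 + 28*r^4 + 17*r^2 - 3*r + 2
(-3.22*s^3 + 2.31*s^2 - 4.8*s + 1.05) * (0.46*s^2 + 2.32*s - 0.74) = -1.4812*s^5 - 6.4078*s^4 + 5.534*s^3 - 12.3624*s^2 + 5.988*s - 0.777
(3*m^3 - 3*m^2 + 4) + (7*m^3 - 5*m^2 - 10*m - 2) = 10*m^3 - 8*m^2 - 10*m + 2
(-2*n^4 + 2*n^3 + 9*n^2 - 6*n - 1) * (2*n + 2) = -4*n^5 + 22*n^3 + 6*n^2 - 14*n - 2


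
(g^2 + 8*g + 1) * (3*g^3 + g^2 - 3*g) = 3*g^5 + 25*g^4 + 8*g^3 - 23*g^2 - 3*g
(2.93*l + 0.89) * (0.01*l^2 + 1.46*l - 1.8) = 0.0293*l^3 + 4.2867*l^2 - 3.9746*l - 1.602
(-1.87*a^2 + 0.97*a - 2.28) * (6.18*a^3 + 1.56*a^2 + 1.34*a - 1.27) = -11.5566*a^5 + 3.0774*a^4 - 15.083*a^3 + 0.117900000000001*a^2 - 4.2871*a + 2.8956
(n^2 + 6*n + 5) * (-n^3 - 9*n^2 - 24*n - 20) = -n^5 - 15*n^4 - 83*n^3 - 209*n^2 - 240*n - 100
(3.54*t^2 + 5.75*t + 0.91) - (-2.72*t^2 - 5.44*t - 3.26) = 6.26*t^2 + 11.19*t + 4.17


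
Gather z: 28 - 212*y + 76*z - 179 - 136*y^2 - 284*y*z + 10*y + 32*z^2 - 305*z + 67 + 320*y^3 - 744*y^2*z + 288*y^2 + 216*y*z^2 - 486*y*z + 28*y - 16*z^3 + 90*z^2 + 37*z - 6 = 320*y^3 + 152*y^2 - 174*y - 16*z^3 + z^2*(216*y + 122) + z*(-744*y^2 - 770*y - 192) - 90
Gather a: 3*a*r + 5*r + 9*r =3*a*r + 14*r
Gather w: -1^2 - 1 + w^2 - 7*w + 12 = w^2 - 7*w + 10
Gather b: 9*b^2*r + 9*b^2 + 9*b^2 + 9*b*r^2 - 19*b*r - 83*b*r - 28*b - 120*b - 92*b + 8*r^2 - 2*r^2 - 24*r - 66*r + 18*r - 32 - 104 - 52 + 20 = b^2*(9*r + 18) + b*(9*r^2 - 102*r - 240) + 6*r^2 - 72*r - 168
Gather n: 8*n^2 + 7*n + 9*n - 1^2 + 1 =8*n^2 + 16*n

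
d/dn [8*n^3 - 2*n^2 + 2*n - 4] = 24*n^2 - 4*n + 2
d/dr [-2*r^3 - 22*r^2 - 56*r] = -6*r^2 - 44*r - 56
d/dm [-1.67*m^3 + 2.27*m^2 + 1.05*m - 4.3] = -5.01*m^2 + 4.54*m + 1.05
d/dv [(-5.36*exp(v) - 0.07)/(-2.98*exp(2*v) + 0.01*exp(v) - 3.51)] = (-15.9728*exp(2*v) - 0.4172*exp(v) + 18.8143)*exp(v)/(8.8804*exp(4*v) - 0.0596*exp(3*v) + 20.9197*exp(2*v) - 0.0702*exp(v) + 12.3201)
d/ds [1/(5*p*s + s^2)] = (-5*p - 2*s)/(s^2*(5*p + s)^2)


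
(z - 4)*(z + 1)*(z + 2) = z^3 - z^2 - 10*z - 8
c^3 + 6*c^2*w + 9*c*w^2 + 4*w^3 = (c + w)^2*(c + 4*w)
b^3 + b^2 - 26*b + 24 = (b - 4)*(b - 1)*(b + 6)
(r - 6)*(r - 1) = r^2 - 7*r + 6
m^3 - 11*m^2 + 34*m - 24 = (m - 6)*(m - 4)*(m - 1)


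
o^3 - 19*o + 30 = (o - 3)*(o - 2)*(o + 5)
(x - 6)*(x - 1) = x^2 - 7*x + 6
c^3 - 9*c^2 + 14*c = c*(c - 7)*(c - 2)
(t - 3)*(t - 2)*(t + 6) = t^3 + t^2 - 24*t + 36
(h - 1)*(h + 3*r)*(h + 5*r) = h^3 + 8*h^2*r - h^2 + 15*h*r^2 - 8*h*r - 15*r^2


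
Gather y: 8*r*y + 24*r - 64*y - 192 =24*r + y*(8*r - 64) - 192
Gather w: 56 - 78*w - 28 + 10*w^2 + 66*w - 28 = 10*w^2 - 12*w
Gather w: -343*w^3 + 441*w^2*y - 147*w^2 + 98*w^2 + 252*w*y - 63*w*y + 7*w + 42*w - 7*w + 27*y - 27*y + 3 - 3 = -343*w^3 + w^2*(441*y - 49) + w*(189*y + 42)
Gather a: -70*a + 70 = 70 - 70*a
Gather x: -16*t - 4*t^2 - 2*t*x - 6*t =-4*t^2 - 2*t*x - 22*t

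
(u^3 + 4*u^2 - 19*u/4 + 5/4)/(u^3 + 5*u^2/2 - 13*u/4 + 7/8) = 2*(u + 5)/(2*u + 7)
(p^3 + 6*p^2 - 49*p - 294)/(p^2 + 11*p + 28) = (p^2 - p - 42)/(p + 4)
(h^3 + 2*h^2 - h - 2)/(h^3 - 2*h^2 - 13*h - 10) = (h - 1)/(h - 5)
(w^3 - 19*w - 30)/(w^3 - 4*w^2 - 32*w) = (-w^3 + 19*w + 30)/(w*(-w^2 + 4*w + 32))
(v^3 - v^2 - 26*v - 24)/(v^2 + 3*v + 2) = (v^2 - 2*v - 24)/(v + 2)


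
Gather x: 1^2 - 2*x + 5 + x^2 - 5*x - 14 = x^2 - 7*x - 8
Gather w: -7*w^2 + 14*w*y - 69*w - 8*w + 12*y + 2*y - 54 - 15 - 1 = -7*w^2 + w*(14*y - 77) + 14*y - 70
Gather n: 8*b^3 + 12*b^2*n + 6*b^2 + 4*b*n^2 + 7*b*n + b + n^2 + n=8*b^3 + 6*b^2 + b + n^2*(4*b + 1) + n*(12*b^2 + 7*b + 1)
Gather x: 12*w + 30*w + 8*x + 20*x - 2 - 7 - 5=42*w + 28*x - 14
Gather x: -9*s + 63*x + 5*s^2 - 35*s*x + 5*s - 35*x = 5*s^2 - 4*s + x*(28 - 35*s)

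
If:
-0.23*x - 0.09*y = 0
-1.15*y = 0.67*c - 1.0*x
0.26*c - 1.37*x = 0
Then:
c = 0.00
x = 0.00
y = 0.00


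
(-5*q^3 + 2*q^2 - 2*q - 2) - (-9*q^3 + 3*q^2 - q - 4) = 4*q^3 - q^2 - q + 2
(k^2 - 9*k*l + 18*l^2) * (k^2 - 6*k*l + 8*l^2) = k^4 - 15*k^3*l + 80*k^2*l^2 - 180*k*l^3 + 144*l^4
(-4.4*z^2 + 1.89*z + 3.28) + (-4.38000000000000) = -4.4*z^2 + 1.89*z - 1.1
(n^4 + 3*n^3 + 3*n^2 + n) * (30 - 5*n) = -5*n^5 + 15*n^4 + 75*n^3 + 85*n^2 + 30*n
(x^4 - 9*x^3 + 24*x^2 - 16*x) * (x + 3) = x^5 - 6*x^4 - 3*x^3 + 56*x^2 - 48*x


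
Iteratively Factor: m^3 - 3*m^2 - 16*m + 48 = (m + 4)*(m^2 - 7*m + 12) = (m - 3)*(m + 4)*(m - 4)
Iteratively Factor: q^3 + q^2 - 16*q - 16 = (q + 4)*(q^2 - 3*q - 4) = (q + 1)*(q + 4)*(q - 4)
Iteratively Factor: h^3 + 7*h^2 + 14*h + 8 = (h + 4)*(h^2 + 3*h + 2) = (h + 1)*(h + 4)*(h + 2)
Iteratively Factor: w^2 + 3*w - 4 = (w + 4)*(w - 1)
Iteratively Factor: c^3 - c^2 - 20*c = (c + 4)*(c^2 - 5*c) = (c - 5)*(c + 4)*(c)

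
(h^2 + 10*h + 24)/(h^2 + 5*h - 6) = (h + 4)/(h - 1)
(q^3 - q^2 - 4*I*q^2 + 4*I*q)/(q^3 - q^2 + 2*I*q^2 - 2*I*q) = (q - 4*I)/(q + 2*I)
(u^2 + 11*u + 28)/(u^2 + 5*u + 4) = (u + 7)/(u + 1)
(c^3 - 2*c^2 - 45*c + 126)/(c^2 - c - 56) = (c^2 - 9*c + 18)/(c - 8)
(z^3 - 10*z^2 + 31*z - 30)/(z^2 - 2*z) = z - 8 + 15/z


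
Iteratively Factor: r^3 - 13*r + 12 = (r - 1)*(r^2 + r - 12) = (r - 3)*(r - 1)*(r + 4)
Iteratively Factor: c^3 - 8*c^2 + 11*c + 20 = (c + 1)*(c^2 - 9*c + 20) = (c - 4)*(c + 1)*(c - 5)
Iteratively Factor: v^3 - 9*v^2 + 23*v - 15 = (v - 3)*(v^2 - 6*v + 5) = (v - 3)*(v - 1)*(v - 5)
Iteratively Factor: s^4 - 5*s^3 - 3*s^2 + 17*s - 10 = (s - 5)*(s^3 - 3*s + 2) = (s - 5)*(s - 1)*(s^2 + s - 2) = (s - 5)*(s - 1)^2*(s + 2)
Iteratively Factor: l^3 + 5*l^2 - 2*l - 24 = (l + 4)*(l^2 + l - 6) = (l - 2)*(l + 4)*(l + 3)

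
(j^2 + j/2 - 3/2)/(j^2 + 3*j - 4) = (j + 3/2)/(j + 4)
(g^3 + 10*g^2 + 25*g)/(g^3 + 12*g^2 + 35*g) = (g + 5)/(g + 7)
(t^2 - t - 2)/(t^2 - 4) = (t + 1)/(t + 2)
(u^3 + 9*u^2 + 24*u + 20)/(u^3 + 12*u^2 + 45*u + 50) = (u + 2)/(u + 5)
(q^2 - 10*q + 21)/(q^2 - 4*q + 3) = (q - 7)/(q - 1)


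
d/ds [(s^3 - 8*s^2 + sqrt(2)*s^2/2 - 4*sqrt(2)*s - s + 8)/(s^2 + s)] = (s^4 + 2*s^3 - 7*s^2 + 9*sqrt(2)*s^2/2 - 16*s - 8)/(s^2*(s^2 + 2*s + 1))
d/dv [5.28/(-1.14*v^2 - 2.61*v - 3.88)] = (12.0384*v + 13.7808)/(1.14*v^2 + 2.61*v + 3.88)^2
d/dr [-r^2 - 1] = -2*r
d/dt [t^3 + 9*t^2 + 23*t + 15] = 3*t^2 + 18*t + 23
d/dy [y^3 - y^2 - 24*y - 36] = 3*y^2 - 2*y - 24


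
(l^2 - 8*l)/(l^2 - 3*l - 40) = l/(l + 5)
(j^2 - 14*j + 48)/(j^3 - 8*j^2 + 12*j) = (j - 8)/(j*(j - 2))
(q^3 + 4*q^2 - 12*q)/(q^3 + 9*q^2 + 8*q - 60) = q/(q + 5)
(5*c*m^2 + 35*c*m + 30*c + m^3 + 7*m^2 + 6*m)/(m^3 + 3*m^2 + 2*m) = (5*c*m + 30*c + m^2 + 6*m)/(m*(m + 2))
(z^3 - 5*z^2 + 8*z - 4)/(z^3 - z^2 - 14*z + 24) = (z^2 - 3*z + 2)/(z^2 + z - 12)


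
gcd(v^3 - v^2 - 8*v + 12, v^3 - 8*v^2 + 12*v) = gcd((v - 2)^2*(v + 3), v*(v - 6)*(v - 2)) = v - 2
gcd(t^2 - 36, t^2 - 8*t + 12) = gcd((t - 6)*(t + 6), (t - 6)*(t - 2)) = t - 6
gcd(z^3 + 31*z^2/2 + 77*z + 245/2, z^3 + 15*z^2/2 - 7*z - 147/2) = z^2 + 21*z/2 + 49/2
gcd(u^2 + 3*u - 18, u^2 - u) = 1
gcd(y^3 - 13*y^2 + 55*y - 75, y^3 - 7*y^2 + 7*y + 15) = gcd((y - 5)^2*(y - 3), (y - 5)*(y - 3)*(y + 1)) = y^2 - 8*y + 15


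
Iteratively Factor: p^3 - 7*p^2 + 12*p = (p - 3)*(p^2 - 4*p) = p*(p - 3)*(p - 4)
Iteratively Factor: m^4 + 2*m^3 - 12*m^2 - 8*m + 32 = (m + 4)*(m^3 - 2*m^2 - 4*m + 8) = (m - 2)*(m + 4)*(m^2 - 4) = (m - 2)*(m + 2)*(m + 4)*(m - 2)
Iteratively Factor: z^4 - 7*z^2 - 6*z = (z + 1)*(z^3 - z^2 - 6*z) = (z - 3)*(z + 1)*(z^2 + 2*z) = (z - 3)*(z + 1)*(z + 2)*(z)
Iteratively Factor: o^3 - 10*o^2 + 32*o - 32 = (o - 2)*(o^2 - 8*o + 16) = (o - 4)*(o - 2)*(o - 4)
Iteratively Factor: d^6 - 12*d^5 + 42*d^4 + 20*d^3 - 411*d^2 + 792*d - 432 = (d - 3)*(d^5 - 9*d^4 + 15*d^3 + 65*d^2 - 216*d + 144) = (d - 3)*(d - 1)*(d^4 - 8*d^3 + 7*d^2 + 72*d - 144) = (d - 3)*(d - 1)*(d + 3)*(d^3 - 11*d^2 + 40*d - 48) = (d - 4)*(d - 3)*(d - 1)*(d + 3)*(d^2 - 7*d + 12) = (d - 4)*(d - 3)^2*(d - 1)*(d + 3)*(d - 4)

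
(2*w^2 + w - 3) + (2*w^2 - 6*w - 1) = 4*w^2 - 5*w - 4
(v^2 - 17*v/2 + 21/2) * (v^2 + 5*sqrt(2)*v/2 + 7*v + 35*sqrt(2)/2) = v^4 - 3*v^3/2 + 5*sqrt(2)*v^3/2 - 49*v^2 - 15*sqrt(2)*v^2/4 - 245*sqrt(2)*v/2 + 147*v/2 + 735*sqrt(2)/4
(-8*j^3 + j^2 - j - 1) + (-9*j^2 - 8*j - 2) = -8*j^3 - 8*j^2 - 9*j - 3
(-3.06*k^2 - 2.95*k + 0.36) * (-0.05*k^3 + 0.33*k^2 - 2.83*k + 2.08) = 0.153*k^5 - 0.8623*k^4 + 7.6683*k^3 + 2.1025*k^2 - 7.1548*k + 0.7488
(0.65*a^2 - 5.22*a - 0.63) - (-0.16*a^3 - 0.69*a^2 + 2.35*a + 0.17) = 0.16*a^3 + 1.34*a^2 - 7.57*a - 0.8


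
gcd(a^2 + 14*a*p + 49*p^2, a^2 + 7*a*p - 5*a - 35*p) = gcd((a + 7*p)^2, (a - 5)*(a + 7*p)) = a + 7*p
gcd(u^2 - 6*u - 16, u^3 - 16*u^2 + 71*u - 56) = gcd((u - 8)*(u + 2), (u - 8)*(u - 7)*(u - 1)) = u - 8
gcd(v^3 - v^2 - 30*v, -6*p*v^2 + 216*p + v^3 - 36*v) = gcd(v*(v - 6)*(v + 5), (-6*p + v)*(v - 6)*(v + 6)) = v - 6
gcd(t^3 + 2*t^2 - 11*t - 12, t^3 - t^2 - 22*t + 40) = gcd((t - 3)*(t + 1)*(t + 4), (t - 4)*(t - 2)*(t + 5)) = 1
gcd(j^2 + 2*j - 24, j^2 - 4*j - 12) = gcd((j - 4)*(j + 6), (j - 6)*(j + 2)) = 1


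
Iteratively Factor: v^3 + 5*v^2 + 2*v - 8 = (v + 2)*(v^2 + 3*v - 4) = (v + 2)*(v + 4)*(v - 1)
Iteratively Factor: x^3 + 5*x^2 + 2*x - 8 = (x + 2)*(x^2 + 3*x - 4) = (x - 1)*(x + 2)*(x + 4)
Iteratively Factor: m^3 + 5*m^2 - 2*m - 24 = (m - 2)*(m^2 + 7*m + 12) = (m - 2)*(m + 3)*(m + 4)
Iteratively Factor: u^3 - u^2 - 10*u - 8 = (u + 1)*(u^2 - 2*u - 8) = (u + 1)*(u + 2)*(u - 4)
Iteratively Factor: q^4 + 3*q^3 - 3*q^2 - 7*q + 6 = (q + 3)*(q^3 - 3*q + 2) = (q + 2)*(q + 3)*(q^2 - 2*q + 1) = (q - 1)*(q + 2)*(q + 3)*(q - 1)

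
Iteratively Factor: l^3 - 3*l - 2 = (l - 2)*(l^2 + 2*l + 1) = (l - 2)*(l + 1)*(l + 1)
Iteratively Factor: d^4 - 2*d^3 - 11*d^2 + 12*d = (d)*(d^3 - 2*d^2 - 11*d + 12) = d*(d - 4)*(d^2 + 2*d - 3) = d*(d - 4)*(d + 3)*(d - 1)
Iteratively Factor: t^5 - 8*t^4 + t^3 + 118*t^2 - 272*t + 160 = (t - 2)*(t^4 - 6*t^3 - 11*t^2 + 96*t - 80) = (t - 5)*(t - 2)*(t^3 - t^2 - 16*t + 16) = (t - 5)*(t - 4)*(t - 2)*(t^2 + 3*t - 4) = (t - 5)*(t - 4)*(t - 2)*(t - 1)*(t + 4)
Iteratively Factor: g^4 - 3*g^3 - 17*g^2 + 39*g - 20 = (g - 1)*(g^3 - 2*g^2 - 19*g + 20) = (g - 1)*(g + 4)*(g^2 - 6*g + 5) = (g - 5)*(g - 1)*(g + 4)*(g - 1)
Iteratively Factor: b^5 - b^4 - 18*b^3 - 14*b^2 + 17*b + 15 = (b + 3)*(b^4 - 4*b^3 - 6*b^2 + 4*b + 5) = (b - 5)*(b + 3)*(b^3 + b^2 - b - 1) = (b - 5)*(b + 1)*(b + 3)*(b^2 - 1) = (b - 5)*(b + 1)^2*(b + 3)*(b - 1)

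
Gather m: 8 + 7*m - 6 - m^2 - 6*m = -m^2 + m + 2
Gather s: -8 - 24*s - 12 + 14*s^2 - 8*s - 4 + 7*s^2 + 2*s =21*s^2 - 30*s - 24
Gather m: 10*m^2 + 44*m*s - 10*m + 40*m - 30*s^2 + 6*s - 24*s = 10*m^2 + m*(44*s + 30) - 30*s^2 - 18*s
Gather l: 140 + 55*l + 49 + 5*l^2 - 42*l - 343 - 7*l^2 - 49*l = -2*l^2 - 36*l - 154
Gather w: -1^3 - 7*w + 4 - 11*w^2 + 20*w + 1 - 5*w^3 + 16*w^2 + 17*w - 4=-5*w^3 + 5*w^2 + 30*w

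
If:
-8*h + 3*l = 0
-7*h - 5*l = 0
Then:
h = 0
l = 0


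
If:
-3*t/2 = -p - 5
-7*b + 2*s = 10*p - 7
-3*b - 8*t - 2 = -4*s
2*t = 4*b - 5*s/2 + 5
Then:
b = 2918/495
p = -499/330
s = 4738/495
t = 1151/495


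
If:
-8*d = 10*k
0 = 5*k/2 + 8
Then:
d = 4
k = -16/5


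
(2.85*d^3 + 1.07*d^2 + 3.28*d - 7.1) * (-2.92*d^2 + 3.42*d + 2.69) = -8.322*d^5 + 6.6226*d^4 + 1.7483*d^3 + 34.8279*d^2 - 15.4588*d - 19.099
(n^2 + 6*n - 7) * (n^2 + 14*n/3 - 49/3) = n^4 + 32*n^3/3 + 14*n^2/3 - 392*n/3 + 343/3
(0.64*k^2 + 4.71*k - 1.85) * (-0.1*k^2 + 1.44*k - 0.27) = -0.064*k^4 + 0.4506*k^3 + 6.7946*k^2 - 3.9357*k + 0.4995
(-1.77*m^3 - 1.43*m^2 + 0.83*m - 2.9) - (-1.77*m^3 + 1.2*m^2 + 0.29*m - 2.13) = -2.63*m^2 + 0.54*m - 0.77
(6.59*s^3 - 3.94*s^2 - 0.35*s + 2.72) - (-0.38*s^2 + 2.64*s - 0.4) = 6.59*s^3 - 3.56*s^2 - 2.99*s + 3.12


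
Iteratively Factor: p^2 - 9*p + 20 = (p - 4)*(p - 5)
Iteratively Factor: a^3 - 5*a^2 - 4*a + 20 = (a - 5)*(a^2 - 4) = (a - 5)*(a + 2)*(a - 2)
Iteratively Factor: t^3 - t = (t + 1)*(t^2 - t) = (t - 1)*(t + 1)*(t)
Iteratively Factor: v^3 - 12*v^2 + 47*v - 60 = (v - 3)*(v^2 - 9*v + 20) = (v - 5)*(v - 3)*(v - 4)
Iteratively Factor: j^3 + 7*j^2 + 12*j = (j + 3)*(j^2 + 4*j) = j*(j + 3)*(j + 4)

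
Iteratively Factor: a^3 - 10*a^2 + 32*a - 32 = (a - 4)*(a^2 - 6*a + 8) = (a - 4)^2*(a - 2)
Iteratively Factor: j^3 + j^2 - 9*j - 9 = (j + 1)*(j^2 - 9) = (j - 3)*(j + 1)*(j + 3)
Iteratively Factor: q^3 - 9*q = (q)*(q^2 - 9) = q*(q - 3)*(q + 3)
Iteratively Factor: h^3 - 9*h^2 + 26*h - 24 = (h - 3)*(h^2 - 6*h + 8) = (h - 4)*(h - 3)*(h - 2)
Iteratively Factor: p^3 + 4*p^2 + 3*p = (p + 3)*(p^2 + p) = p*(p + 3)*(p + 1)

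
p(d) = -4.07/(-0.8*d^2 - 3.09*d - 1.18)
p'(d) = -4.07*(1.6*d + 3.09)/(-0.8*d^2 - 3.09*d - 1.18)^2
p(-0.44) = -164.64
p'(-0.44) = -15891.61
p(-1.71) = -2.31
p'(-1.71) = -0.46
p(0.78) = 1.00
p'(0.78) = -1.06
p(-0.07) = 4.21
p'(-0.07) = -12.95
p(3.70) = 0.17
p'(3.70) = -0.07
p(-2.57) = -2.75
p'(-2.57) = 1.91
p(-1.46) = -2.50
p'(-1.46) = -1.16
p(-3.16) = -6.83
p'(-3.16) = 22.53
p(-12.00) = 0.05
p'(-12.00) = 0.01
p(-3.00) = -4.57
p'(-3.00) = 8.79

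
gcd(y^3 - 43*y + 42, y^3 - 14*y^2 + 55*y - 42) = y^2 - 7*y + 6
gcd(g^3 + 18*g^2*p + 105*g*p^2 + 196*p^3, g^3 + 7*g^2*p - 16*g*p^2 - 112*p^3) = g^2 + 11*g*p + 28*p^2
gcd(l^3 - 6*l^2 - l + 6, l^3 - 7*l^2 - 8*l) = l + 1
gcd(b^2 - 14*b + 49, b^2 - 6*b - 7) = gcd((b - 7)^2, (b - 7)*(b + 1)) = b - 7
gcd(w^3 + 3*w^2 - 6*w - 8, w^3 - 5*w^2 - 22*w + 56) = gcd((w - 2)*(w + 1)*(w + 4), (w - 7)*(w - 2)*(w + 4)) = w^2 + 2*w - 8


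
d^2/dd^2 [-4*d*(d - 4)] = -8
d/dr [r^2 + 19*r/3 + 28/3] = 2*r + 19/3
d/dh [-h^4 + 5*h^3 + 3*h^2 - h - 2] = -4*h^3 + 15*h^2 + 6*h - 1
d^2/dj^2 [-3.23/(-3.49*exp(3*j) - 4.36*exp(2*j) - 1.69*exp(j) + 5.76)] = (3.23*(10.47*exp(2*j) + 8.72*exp(j) + 1.69)*(20.94*exp(2*j) + 17.44*exp(j) + 3.38)*exp(j) - (101.4543*exp(2*j) + 56.3312*exp(j) + 5.4587)*(3.49*exp(3*j) + 4.36*exp(2*j) + 1.69*exp(j) - 5.76))*exp(j)/(3.49*exp(3*j) + 4.36*exp(2*j) + 1.69*exp(j) - 5.76)^3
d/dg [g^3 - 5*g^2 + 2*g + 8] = 3*g^2 - 10*g + 2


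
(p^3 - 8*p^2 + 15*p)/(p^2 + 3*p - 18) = p*(p - 5)/(p + 6)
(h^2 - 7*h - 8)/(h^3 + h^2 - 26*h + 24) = (h^2 - 7*h - 8)/(h^3 + h^2 - 26*h + 24)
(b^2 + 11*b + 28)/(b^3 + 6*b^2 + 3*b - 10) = (b^2 + 11*b + 28)/(b^3 + 6*b^2 + 3*b - 10)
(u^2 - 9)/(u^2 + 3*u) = (u - 3)/u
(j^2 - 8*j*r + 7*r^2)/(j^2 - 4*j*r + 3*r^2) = (-j + 7*r)/(-j + 3*r)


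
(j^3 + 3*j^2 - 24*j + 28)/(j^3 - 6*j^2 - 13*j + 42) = (j^2 + 5*j - 14)/(j^2 - 4*j - 21)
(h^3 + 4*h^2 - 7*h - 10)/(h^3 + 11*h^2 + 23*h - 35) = (h^2 - h - 2)/(h^2 + 6*h - 7)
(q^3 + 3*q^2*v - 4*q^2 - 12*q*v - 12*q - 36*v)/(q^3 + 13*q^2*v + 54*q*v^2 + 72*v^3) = (q^2 - 4*q - 12)/(q^2 + 10*q*v + 24*v^2)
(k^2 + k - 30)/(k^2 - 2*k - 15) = (k + 6)/(k + 3)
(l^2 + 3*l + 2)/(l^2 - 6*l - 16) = (l + 1)/(l - 8)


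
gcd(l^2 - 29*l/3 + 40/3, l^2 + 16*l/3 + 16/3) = 1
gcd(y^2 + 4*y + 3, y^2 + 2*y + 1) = y + 1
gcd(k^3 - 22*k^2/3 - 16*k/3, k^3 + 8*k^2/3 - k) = k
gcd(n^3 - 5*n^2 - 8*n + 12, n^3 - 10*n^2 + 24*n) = n - 6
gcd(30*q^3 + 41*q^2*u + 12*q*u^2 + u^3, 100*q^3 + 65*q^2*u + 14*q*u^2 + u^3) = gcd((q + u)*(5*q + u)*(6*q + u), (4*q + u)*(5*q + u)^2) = 5*q + u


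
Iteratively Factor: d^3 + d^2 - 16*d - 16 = (d + 1)*(d^2 - 16) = (d - 4)*(d + 1)*(d + 4)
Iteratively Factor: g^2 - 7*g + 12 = (g - 3)*(g - 4)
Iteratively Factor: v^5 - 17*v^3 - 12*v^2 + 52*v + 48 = (v + 3)*(v^4 - 3*v^3 - 8*v^2 + 12*v + 16) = (v - 4)*(v + 3)*(v^3 + v^2 - 4*v - 4) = (v - 4)*(v - 2)*(v + 3)*(v^2 + 3*v + 2) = (v - 4)*(v - 2)*(v + 2)*(v + 3)*(v + 1)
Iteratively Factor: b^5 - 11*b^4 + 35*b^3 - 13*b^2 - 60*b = (b)*(b^4 - 11*b^3 + 35*b^2 - 13*b - 60) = b*(b - 4)*(b^3 - 7*b^2 + 7*b + 15) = b*(b - 5)*(b - 4)*(b^2 - 2*b - 3) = b*(b - 5)*(b - 4)*(b - 3)*(b + 1)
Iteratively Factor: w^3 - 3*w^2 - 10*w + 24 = (w - 2)*(w^2 - w - 12) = (w - 2)*(w + 3)*(w - 4)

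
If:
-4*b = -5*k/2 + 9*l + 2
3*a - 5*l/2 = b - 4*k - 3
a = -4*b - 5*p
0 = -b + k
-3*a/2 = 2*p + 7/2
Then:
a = -6353/3081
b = 2372/3081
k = 2372/3081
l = -360/1027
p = -209/1027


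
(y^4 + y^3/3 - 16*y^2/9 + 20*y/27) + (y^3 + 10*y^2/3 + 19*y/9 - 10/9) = y^4 + 4*y^3/3 + 14*y^2/9 + 77*y/27 - 10/9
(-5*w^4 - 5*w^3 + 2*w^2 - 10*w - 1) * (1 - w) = 5*w^5 - 7*w^3 + 12*w^2 - 9*w - 1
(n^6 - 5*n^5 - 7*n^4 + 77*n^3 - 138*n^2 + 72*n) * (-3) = -3*n^6 + 15*n^5 + 21*n^4 - 231*n^3 + 414*n^2 - 216*n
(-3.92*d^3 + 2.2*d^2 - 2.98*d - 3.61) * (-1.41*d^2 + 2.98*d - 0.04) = 5.5272*d^5 - 14.7836*d^4 + 10.9146*d^3 - 3.8783*d^2 - 10.6386*d + 0.1444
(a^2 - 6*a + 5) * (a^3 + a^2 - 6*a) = a^5 - 5*a^4 - 7*a^3 + 41*a^2 - 30*a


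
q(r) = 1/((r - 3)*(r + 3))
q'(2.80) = -4.16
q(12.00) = 0.01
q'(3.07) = -34.01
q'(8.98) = -0.00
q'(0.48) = -0.01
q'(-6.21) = 0.01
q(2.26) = -0.26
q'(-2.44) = 0.53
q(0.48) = -0.11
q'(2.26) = -0.30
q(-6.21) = 0.03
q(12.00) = 0.01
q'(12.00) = 0.00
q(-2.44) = -0.33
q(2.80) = -0.86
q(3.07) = 2.35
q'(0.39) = -0.01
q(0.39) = -0.11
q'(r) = -1/((r - 3)*(r + 3)^2) - 1/((r - 3)^2*(r + 3)) = -2*r/(r^4 - 18*r^2 + 81)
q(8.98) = 0.01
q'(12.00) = 0.00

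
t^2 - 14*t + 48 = (t - 8)*(t - 6)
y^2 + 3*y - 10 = (y - 2)*(y + 5)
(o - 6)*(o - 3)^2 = o^3 - 12*o^2 + 45*o - 54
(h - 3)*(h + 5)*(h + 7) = h^3 + 9*h^2 - h - 105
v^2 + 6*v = v*(v + 6)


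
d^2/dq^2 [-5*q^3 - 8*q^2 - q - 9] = -30*q - 16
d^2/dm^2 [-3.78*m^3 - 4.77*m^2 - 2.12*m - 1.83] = -22.68*m - 9.54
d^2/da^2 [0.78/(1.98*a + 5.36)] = 6.115824/(1.98*a + 5.36)^3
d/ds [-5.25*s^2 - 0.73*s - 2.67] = -10.5*s - 0.73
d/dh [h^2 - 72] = 2*h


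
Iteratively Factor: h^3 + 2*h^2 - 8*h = (h - 2)*(h^2 + 4*h) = (h - 2)*(h + 4)*(h)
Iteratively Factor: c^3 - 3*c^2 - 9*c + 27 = (c - 3)*(c^2 - 9) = (c - 3)*(c + 3)*(c - 3)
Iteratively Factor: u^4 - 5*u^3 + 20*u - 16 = (u - 2)*(u^3 - 3*u^2 - 6*u + 8) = (u - 4)*(u - 2)*(u^2 + u - 2) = (u - 4)*(u - 2)*(u - 1)*(u + 2)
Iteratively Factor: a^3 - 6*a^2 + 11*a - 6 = (a - 2)*(a^2 - 4*a + 3) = (a - 2)*(a - 1)*(a - 3)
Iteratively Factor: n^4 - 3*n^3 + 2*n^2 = (n)*(n^3 - 3*n^2 + 2*n) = n*(n - 1)*(n^2 - 2*n) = n*(n - 2)*(n - 1)*(n)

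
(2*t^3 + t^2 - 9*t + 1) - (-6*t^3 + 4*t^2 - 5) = 8*t^3 - 3*t^2 - 9*t + 6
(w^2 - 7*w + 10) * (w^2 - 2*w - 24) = w^4 - 9*w^3 + 148*w - 240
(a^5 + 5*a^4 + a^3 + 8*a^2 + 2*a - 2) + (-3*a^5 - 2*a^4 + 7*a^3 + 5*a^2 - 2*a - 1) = -2*a^5 + 3*a^4 + 8*a^3 + 13*a^2 - 3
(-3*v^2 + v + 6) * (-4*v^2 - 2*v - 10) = 12*v^4 + 2*v^3 + 4*v^2 - 22*v - 60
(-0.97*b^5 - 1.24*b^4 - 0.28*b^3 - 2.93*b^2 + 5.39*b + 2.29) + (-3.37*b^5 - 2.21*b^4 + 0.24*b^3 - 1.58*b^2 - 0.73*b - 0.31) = -4.34*b^5 - 3.45*b^4 - 0.04*b^3 - 4.51*b^2 + 4.66*b + 1.98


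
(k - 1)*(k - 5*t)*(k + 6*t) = k^3 + k^2*t - k^2 - 30*k*t^2 - k*t + 30*t^2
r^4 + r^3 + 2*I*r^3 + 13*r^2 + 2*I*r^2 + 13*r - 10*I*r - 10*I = (r + 1)*(r - 2*I)*(r - I)*(r + 5*I)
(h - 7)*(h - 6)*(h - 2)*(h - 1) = h^4 - 16*h^3 + 83*h^2 - 152*h + 84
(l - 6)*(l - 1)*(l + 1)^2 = l^4 - 5*l^3 - 7*l^2 + 5*l + 6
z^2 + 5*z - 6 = (z - 1)*(z + 6)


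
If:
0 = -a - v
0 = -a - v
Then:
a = -v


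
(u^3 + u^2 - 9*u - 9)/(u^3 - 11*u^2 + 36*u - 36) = (u^2 + 4*u + 3)/(u^2 - 8*u + 12)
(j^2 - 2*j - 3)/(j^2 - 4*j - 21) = (-j^2 + 2*j + 3)/(-j^2 + 4*j + 21)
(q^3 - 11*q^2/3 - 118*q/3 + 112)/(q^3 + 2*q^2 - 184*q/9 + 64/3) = 3*(q - 7)/(3*q - 4)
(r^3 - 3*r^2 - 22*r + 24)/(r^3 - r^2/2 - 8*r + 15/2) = 2*(r^2 - 2*r - 24)/(2*r^2 + r - 15)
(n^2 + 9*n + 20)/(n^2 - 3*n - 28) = (n + 5)/(n - 7)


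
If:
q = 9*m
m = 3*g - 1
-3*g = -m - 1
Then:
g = q/27 + 1/3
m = q/9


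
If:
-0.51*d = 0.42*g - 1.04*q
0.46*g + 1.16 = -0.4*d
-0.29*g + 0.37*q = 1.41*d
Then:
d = 0.32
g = -2.80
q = -0.97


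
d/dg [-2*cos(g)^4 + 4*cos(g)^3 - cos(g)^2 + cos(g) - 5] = (8*cos(g)^3 - 12*cos(g)^2 + 2*cos(g) - 1)*sin(g)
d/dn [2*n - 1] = 2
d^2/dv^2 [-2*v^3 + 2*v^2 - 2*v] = 4 - 12*v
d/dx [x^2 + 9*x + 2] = 2*x + 9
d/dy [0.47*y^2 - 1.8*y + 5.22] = 0.94*y - 1.8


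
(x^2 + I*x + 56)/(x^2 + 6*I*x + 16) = (x - 7*I)/(x - 2*I)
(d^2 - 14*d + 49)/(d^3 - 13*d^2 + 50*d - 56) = (d - 7)/(d^2 - 6*d + 8)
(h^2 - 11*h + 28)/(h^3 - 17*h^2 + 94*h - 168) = 1/(h - 6)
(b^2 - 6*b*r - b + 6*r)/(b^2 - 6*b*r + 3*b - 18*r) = (b - 1)/(b + 3)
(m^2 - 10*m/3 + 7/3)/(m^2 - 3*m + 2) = (m - 7/3)/(m - 2)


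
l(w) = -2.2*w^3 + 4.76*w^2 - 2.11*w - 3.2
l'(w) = -6.6*w^2 + 9.52*w - 2.11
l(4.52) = -118.65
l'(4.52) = -93.92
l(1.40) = -2.86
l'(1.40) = -1.72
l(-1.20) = 9.99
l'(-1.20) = -23.04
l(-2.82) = 89.94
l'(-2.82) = -81.44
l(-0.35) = -1.78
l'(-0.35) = -6.25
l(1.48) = -3.03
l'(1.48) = -2.48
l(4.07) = -81.26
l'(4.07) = -72.69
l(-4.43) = 290.83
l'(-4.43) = -173.81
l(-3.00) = 105.37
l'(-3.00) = -90.07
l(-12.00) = 4509.16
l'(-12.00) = -1066.75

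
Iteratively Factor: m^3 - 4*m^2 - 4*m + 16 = (m - 4)*(m^2 - 4) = (m - 4)*(m - 2)*(m + 2)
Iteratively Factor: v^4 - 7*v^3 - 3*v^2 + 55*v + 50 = (v - 5)*(v^3 - 2*v^2 - 13*v - 10) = (v - 5)^2*(v^2 + 3*v + 2) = (v - 5)^2*(v + 1)*(v + 2)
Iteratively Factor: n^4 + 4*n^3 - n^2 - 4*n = (n + 1)*(n^3 + 3*n^2 - 4*n) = n*(n + 1)*(n^2 + 3*n - 4) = n*(n + 1)*(n + 4)*(n - 1)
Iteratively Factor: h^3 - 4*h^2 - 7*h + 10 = (h - 5)*(h^2 + h - 2) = (h - 5)*(h + 2)*(h - 1)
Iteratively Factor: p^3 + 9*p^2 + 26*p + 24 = (p + 4)*(p^2 + 5*p + 6) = (p + 2)*(p + 4)*(p + 3)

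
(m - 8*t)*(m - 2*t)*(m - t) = m^3 - 11*m^2*t + 26*m*t^2 - 16*t^3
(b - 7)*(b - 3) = b^2 - 10*b + 21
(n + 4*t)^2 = n^2 + 8*n*t + 16*t^2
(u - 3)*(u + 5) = u^2 + 2*u - 15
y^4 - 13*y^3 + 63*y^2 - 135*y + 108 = (y - 4)*(y - 3)^3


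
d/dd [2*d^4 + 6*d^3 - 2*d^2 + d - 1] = 8*d^3 + 18*d^2 - 4*d + 1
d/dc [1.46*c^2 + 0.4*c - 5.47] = 2.92*c + 0.4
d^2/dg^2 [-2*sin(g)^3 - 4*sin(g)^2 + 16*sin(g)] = 18*sin(g)^3 + 16*sin(g)^2 - 28*sin(g) - 8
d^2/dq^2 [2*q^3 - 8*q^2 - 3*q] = 12*q - 16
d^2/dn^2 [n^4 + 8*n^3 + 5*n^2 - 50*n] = 12*n^2 + 48*n + 10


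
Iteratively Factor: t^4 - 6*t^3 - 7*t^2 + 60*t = (t - 4)*(t^3 - 2*t^2 - 15*t) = (t - 5)*(t - 4)*(t^2 + 3*t) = (t - 5)*(t - 4)*(t + 3)*(t)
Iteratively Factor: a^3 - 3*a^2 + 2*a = (a - 2)*(a^2 - a) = a*(a - 2)*(a - 1)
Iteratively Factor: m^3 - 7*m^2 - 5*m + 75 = (m - 5)*(m^2 - 2*m - 15) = (m - 5)^2*(m + 3)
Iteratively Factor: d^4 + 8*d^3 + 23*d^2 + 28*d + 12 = (d + 2)*(d^3 + 6*d^2 + 11*d + 6) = (d + 2)^2*(d^2 + 4*d + 3) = (d + 1)*(d + 2)^2*(d + 3)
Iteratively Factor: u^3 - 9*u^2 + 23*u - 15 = (u - 1)*(u^2 - 8*u + 15) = (u - 5)*(u - 1)*(u - 3)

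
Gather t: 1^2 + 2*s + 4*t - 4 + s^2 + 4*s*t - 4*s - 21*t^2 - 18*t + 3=s^2 - 2*s - 21*t^2 + t*(4*s - 14)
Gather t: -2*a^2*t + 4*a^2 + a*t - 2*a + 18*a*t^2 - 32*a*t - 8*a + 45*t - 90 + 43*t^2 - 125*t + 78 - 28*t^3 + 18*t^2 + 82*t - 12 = 4*a^2 - 10*a - 28*t^3 + t^2*(18*a + 61) + t*(-2*a^2 - 31*a + 2) - 24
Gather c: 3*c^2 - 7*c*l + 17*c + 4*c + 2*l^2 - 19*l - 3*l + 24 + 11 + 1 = 3*c^2 + c*(21 - 7*l) + 2*l^2 - 22*l + 36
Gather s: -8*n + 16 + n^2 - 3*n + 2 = n^2 - 11*n + 18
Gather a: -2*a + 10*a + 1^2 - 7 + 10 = 8*a + 4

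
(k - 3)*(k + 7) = k^2 + 4*k - 21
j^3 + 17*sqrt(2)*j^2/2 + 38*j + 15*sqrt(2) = (j + sqrt(2)/2)*(j + 3*sqrt(2))*(j + 5*sqrt(2))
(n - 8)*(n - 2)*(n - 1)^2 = n^4 - 12*n^3 + 37*n^2 - 42*n + 16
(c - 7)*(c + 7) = c^2 - 49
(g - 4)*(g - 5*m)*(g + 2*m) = g^3 - 3*g^2*m - 4*g^2 - 10*g*m^2 + 12*g*m + 40*m^2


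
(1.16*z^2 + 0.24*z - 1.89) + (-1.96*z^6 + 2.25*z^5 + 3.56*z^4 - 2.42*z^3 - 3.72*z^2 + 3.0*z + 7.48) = -1.96*z^6 + 2.25*z^5 + 3.56*z^4 - 2.42*z^3 - 2.56*z^2 + 3.24*z + 5.59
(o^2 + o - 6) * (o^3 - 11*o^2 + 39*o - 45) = o^5 - 10*o^4 + 22*o^3 + 60*o^2 - 279*o + 270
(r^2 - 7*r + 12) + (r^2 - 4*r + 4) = 2*r^2 - 11*r + 16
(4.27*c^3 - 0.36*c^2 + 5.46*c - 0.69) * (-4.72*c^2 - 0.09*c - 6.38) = -20.1544*c^5 + 1.3149*c^4 - 52.9814*c^3 + 5.0622*c^2 - 34.7727*c + 4.4022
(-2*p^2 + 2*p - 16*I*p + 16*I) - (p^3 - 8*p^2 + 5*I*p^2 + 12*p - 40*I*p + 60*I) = -p^3 + 6*p^2 - 5*I*p^2 - 10*p + 24*I*p - 44*I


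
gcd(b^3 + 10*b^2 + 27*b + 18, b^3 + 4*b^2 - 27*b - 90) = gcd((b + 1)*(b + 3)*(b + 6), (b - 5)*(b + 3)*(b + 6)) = b^2 + 9*b + 18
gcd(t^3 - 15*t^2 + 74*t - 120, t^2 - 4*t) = t - 4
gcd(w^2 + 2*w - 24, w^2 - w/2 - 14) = w - 4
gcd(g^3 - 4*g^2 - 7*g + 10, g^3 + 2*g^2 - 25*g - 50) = g^2 - 3*g - 10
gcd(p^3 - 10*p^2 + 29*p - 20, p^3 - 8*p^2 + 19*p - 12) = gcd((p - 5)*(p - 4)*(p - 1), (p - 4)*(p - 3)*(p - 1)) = p^2 - 5*p + 4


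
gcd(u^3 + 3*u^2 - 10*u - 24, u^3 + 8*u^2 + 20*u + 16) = u^2 + 6*u + 8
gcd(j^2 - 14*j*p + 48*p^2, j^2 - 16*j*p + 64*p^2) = -j + 8*p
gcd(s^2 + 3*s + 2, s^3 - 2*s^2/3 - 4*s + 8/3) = s + 2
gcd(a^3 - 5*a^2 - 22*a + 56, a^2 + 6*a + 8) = a + 4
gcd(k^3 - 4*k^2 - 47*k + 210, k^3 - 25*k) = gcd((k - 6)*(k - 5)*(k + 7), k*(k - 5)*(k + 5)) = k - 5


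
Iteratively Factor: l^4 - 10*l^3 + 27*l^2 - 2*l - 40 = (l + 1)*(l^3 - 11*l^2 + 38*l - 40) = (l - 2)*(l + 1)*(l^2 - 9*l + 20) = (l - 4)*(l - 2)*(l + 1)*(l - 5)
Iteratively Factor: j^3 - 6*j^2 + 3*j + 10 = (j + 1)*(j^2 - 7*j + 10) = (j - 2)*(j + 1)*(j - 5)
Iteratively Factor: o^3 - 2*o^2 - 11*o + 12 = (o + 3)*(o^2 - 5*o + 4) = (o - 4)*(o + 3)*(o - 1)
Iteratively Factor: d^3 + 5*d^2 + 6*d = (d + 3)*(d^2 + 2*d) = (d + 2)*(d + 3)*(d)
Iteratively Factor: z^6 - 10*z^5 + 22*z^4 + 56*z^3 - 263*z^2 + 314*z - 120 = (z + 3)*(z^5 - 13*z^4 + 61*z^3 - 127*z^2 + 118*z - 40) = (z - 4)*(z + 3)*(z^4 - 9*z^3 + 25*z^2 - 27*z + 10) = (z - 4)*(z - 1)*(z + 3)*(z^3 - 8*z^2 + 17*z - 10) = (z - 4)*(z - 2)*(z - 1)*(z + 3)*(z^2 - 6*z + 5) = (z - 4)*(z - 2)*(z - 1)^2*(z + 3)*(z - 5)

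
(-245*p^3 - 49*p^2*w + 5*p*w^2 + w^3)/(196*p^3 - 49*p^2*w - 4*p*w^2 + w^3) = (-5*p - w)/(4*p - w)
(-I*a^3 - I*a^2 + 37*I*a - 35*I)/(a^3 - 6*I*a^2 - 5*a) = I*(a^3 + a^2 - 37*a + 35)/(a*(-a^2 + 6*I*a + 5))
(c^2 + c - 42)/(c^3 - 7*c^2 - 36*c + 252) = (c + 7)/(c^2 - c - 42)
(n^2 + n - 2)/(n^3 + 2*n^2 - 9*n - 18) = (n - 1)/(n^2 - 9)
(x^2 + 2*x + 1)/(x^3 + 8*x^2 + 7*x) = (x + 1)/(x*(x + 7))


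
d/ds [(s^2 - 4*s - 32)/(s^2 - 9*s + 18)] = 5*(-s^2 + 20*s - 72)/(s^4 - 18*s^3 + 117*s^2 - 324*s + 324)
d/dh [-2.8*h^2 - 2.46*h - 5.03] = -5.6*h - 2.46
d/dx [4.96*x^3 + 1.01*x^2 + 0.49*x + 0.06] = 14.88*x^2 + 2.02*x + 0.49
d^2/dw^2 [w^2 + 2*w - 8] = 2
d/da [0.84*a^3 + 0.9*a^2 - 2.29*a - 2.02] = 2.52*a^2 + 1.8*a - 2.29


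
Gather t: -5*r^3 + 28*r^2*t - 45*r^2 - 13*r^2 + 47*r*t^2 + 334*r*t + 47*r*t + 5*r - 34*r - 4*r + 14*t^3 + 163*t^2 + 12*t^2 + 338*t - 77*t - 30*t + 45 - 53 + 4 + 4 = -5*r^3 - 58*r^2 - 33*r + 14*t^3 + t^2*(47*r + 175) + t*(28*r^2 + 381*r + 231)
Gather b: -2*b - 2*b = -4*b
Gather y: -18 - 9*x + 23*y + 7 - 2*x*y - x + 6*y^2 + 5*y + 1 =-10*x + 6*y^2 + y*(28 - 2*x) - 10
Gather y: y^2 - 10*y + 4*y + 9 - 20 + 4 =y^2 - 6*y - 7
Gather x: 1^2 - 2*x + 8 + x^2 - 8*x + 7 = x^2 - 10*x + 16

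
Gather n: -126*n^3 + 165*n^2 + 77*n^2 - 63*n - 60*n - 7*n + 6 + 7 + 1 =-126*n^3 + 242*n^2 - 130*n + 14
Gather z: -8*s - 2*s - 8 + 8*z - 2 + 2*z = -10*s + 10*z - 10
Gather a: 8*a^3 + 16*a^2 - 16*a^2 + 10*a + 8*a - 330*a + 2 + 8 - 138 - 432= 8*a^3 - 312*a - 560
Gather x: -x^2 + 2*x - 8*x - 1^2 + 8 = -x^2 - 6*x + 7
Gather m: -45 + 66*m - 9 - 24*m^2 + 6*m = -24*m^2 + 72*m - 54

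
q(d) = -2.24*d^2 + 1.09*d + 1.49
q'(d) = 1.09 - 4.48*d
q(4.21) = -33.62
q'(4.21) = -17.77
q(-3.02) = -22.23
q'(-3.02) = 14.62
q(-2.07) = -10.36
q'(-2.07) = 10.36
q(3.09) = -16.53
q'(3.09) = -12.75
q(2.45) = -9.29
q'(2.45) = -9.89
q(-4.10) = -40.63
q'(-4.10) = 19.46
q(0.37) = 1.59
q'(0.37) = -0.57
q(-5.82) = -80.73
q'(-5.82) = 27.16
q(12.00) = -307.99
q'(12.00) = -52.67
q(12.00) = -307.99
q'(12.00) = -52.67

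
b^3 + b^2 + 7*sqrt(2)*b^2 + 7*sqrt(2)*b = b*(b + 1)*(b + 7*sqrt(2))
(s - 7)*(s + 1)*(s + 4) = s^3 - 2*s^2 - 31*s - 28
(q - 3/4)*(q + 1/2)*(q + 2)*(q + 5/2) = q^4 + 17*q^3/4 + 7*q^2/2 - 47*q/16 - 15/8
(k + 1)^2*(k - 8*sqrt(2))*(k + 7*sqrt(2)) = k^4 - sqrt(2)*k^3 + 2*k^3 - 111*k^2 - 2*sqrt(2)*k^2 - 224*k - sqrt(2)*k - 112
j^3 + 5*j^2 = j^2*(j + 5)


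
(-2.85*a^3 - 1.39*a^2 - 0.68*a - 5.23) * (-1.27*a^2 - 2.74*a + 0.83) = 3.6195*a^5 + 9.5743*a^4 + 2.3067*a^3 + 7.3516*a^2 + 13.7658*a - 4.3409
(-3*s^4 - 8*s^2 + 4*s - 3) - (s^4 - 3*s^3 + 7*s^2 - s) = -4*s^4 + 3*s^3 - 15*s^2 + 5*s - 3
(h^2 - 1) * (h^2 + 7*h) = h^4 + 7*h^3 - h^2 - 7*h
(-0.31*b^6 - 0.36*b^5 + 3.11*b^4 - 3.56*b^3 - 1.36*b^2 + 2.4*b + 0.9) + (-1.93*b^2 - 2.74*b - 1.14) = -0.31*b^6 - 0.36*b^5 + 3.11*b^4 - 3.56*b^3 - 3.29*b^2 - 0.34*b - 0.24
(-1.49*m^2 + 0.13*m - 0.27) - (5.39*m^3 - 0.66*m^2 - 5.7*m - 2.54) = -5.39*m^3 - 0.83*m^2 + 5.83*m + 2.27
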